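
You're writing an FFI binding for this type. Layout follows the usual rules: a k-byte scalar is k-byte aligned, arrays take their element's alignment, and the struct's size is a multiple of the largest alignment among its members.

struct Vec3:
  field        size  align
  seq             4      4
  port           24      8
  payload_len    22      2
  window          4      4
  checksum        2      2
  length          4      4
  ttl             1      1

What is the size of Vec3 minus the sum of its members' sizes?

11

0..4  seq  (4B, 4-aligned)
4..8  -- padding (4B)
8..32  port  (24B, 8-aligned)
32..54  payload_len  (22B, 2-aligned)
54..56  -- padding (2B)
56..60  window  (4B, 4-aligned)
60..62  checksum  (2B, 2-aligned)
62..64  -- padding (2B)
64..68  length  (4B, 4-aligned)
68..69  ttl  (1B, 1-aligned)
69..72  -- tail padding (3B)
sizeof = 72, alignof = 8
data bytes 61, size 72 → padding 11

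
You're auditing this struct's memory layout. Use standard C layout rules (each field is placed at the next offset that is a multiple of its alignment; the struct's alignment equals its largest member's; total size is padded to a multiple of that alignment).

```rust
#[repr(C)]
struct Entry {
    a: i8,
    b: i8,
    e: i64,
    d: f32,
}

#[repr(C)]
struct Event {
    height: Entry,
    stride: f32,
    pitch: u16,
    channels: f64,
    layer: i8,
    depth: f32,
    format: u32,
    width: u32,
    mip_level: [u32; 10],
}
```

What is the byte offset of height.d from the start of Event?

Entry: a at 0 (size 1, align 1) → ends 1; b at 1 (size 1, align 1) → ends 2; pad 6 to align 8 for e; e at 8 (size 8, align 8) → ends 16; d at 16 (size 4, align 4) → ends 20; tail pad 4 to reach multiple of 8; total 24 bytes, alignment 8
height at 0 (size 24, align 8) → ends 24
within Entry: d at 16
0 + 16 = 16

16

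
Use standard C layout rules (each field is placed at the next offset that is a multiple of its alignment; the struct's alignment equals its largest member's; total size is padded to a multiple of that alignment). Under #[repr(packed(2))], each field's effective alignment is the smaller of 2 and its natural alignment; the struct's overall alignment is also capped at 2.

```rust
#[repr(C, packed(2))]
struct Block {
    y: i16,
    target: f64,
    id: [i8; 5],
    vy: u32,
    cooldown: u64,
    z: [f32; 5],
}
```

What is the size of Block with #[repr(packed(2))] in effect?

48

0..2  y  (2B, 2-aligned)
2..10  target  (8B, 2-aligned)
10..15  id  (5B, 1-aligned)
15..16  -- padding (1B)
16..20  vy  (4B, 2-aligned)
20..28  cooldown  (8B, 2-aligned)
28..48  z  (20B, 2-aligned)
sizeof = 48, alignof = 2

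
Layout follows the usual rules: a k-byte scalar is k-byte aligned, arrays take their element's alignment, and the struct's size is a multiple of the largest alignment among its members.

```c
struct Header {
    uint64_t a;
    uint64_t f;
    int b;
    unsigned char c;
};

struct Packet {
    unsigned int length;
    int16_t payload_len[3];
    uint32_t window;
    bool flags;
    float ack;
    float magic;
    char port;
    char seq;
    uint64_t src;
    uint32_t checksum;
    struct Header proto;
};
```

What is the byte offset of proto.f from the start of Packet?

56

Header: @0: a [8B, align 8] → 8; @8: f [8B, align 8] → 16; @16: b [4B, align 4] → 20; @20: c [1B, align 1] → 21; +3 tail pad (align 8); size 24, align 8
@0: length [4B, align 4] → 4
@4: payload_len [6B, align 2] → 10
+2 pad (align 4)
@12: window [4B, align 4] → 16
@16: flags [1B, align 1] → 17
+3 pad (align 4)
@20: ack [4B, align 4] → 24
@24: magic [4B, align 4] → 28
@28: port [1B, align 1] → 29
@29: seq [1B, align 1] → 30
+2 pad (align 8)
@32: src [8B, align 8] → 40
@40: checksum [4B, align 4] → 44
+4 pad (align 8)
@48: proto [24B, align 8] → 72
within Header: f at 8
48 + 8 = 56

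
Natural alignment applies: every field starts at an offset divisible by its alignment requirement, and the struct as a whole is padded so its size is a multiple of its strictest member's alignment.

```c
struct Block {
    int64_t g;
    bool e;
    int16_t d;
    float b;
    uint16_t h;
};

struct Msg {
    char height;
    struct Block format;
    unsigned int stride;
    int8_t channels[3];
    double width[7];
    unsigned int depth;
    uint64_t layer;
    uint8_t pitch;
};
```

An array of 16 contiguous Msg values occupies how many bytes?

1920

Block: @0: g [8B, align 8] → 8; @8: e [1B, align 1] → 9; +1 pad (align 2); @10: d [2B, align 2] → 12; @12: b [4B, align 4] → 16; @16: h [2B, align 2] → 18; +6 tail pad (align 8); size 24, align 8
@0: height [1B, align 1] → 1
+7 pad (align 8)
@8: format [24B, align 8] → 32
@32: stride [4B, align 4] → 36
@36: channels [3B, align 1] → 39
+1 pad (align 8)
@40: width [56B, align 8] → 96
@96: depth [4B, align 4] → 100
+4 pad (align 8)
@104: layer [8B, align 8] → 112
@112: pitch [1B, align 1] → 113
+7 tail pad (align 8)
size 120, align 8
array of 16: 16 × 120 = 1920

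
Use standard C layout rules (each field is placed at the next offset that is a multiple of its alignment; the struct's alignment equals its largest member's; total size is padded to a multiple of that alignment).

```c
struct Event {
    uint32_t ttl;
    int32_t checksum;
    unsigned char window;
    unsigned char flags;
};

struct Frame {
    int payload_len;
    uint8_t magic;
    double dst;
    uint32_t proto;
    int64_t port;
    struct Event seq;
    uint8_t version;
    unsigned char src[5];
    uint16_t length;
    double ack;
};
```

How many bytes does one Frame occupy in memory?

Event: 0..4  ttl  (4B, 4-aligned); 4..8  checksum  (4B, 4-aligned); 8..9  window  (1B, 1-aligned); 9..10  flags  (1B, 1-aligned); 10..12  -- tail padding (2B); sizeof = 12, alignof = 4
0..4  payload_len  (4B, 4-aligned)
4..5  magic  (1B, 1-aligned)
5..8  -- padding (3B)
8..16  dst  (8B, 8-aligned)
16..20  proto  (4B, 4-aligned)
20..24  -- padding (4B)
24..32  port  (8B, 8-aligned)
32..44  seq  (12B, 4-aligned)
44..45  version  (1B, 1-aligned)
45..50  src  (5B, 1-aligned)
50..52  length  (2B, 2-aligned)
52..56  -- padding (4B)
56..64  ack  (8B, 8-aligned)
sizeof = 64, alignof = 8

64 bytes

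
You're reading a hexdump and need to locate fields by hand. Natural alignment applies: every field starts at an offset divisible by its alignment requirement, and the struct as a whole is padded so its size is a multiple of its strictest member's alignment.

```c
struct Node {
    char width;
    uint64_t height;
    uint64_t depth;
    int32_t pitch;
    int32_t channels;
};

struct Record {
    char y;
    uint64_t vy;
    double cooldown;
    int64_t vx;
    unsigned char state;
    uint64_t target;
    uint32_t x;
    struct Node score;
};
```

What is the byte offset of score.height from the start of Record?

64

Node: @0: width [1B, align 1] → 1; +7 pad (align 8); @8: height [8B, align 8] → 16; @16: depth [8B, align 8] → 24; @24: pitch [4B, align 4] → 28; @28: channels [4B, align 4] → 32; size 32, align 8
@0: y [1B, align 1] → 1
+7 pad (align 8)
@8: vy [8B, align 8] → 16
@16: cooldown [8B, align 8] → 24
@24: vx [8B, align 8] → 32
@32: state [1B, align 1] → 33
+7 pad (align 8)
@40: target [8B, align 8] → 48
@48: x [4B, align 4] → 52
+4 pad (align 8)
@56: score [32B, align 8] → 88
within Node: height at 8
56 + 8 = 64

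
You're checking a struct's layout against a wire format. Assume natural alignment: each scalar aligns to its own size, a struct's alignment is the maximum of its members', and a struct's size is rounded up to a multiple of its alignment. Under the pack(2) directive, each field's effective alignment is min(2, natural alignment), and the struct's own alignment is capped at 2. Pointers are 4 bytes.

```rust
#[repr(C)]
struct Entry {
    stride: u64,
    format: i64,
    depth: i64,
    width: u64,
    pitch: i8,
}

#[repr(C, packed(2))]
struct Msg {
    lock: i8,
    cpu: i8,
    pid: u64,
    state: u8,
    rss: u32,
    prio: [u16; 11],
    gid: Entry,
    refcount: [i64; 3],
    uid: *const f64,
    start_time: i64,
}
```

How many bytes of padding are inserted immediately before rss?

1

Entry: 0..8  stride  (8B, 8-aligned); 8..16  format  (8B, 8-aligned); 16..24  depth  (8B, 8-aligned); 24..32  width  (8B, 8-aligned); 32..33  pitch  (1B, 1-aligned); 33..40  -- tail padding (7B); sizeof = 40, alignof = 8
0..1  lock  (1B, 1-aligned)
1..2  cpu  (1B, 1-aligned)
2..10  pid  (8B, 2-aligned)
10..11  state  (1B, 1-aligned)
11..12  -- padding (1B)
12..16  rss  (4B, 2-aligned)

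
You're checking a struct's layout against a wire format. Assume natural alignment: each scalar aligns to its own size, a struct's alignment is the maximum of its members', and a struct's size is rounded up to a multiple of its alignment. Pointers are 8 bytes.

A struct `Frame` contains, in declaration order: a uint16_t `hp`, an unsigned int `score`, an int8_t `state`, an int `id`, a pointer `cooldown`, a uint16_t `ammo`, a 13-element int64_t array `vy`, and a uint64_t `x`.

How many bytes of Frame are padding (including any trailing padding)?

0..2  hp  (2B, 2-aligned)
2..4  -- padding (2B)
4..8  score  (4B, 4-aligned)
8..9  state  (1B, 1-aligned)
9..12  -- padding (3B)
12..16  id  (4B, 4-aligned)
16..24  cooldown  (8B, 8-aligned)
24..26  ammo  (2B, 2-aligned)
26..32  -- padding (6B)
32..136  vy  (104B, 8-aligned)
136..144  x  (8B, 8-aligned)
sizeof = 144, alignof = 8
data bytes 133, size 144 → padding 11

11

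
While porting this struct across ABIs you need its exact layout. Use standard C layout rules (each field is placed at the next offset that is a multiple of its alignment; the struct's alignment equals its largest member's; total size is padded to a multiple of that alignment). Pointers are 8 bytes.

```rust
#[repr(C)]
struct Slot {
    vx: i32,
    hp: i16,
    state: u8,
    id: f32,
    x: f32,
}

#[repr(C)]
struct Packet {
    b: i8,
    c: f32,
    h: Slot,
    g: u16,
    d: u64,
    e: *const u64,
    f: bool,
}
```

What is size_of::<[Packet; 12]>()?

672

Slot: 0..4  vx  (4B, 4-aligned); 4..6  hp  (2B, 2-aligned); 6..7  state  (1B, 1-aligned); 7..8  -- padding (1B); 8..12  id  (4B, 4-aligned); 12..16  x  (4B, 4-aligned); sizeof = 16, alignof = 4
0..1  b  (1B, 1-aligned)
1..4  -- padding (3B)
4..8  c  (4B, 4-aligned)
8..24  h  (16B, 4-aligned)
24..26  g  (2B, 2-aligned)
26..32  -- padding (6B)
32..40  d  (8B, 8-aligned)
40..48  e  (8B, 8-aligned)
48..49  f  (1B, 1-aligned)
49..56  -- tail padding (7B)
sizeof = 56, alignof = 8
array of 12: 12 × 56 = 672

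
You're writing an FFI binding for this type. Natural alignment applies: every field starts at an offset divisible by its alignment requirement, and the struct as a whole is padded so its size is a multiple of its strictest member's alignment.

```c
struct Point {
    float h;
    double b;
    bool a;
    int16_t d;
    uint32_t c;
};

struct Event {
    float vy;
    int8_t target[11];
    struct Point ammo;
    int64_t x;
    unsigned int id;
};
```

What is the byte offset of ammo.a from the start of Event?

Point: h at 0 (size 4, align 4) → ends 4; pad 4 to align 8 for b; b at 8 (size 8, align 8) → ends 16; a at 16 (size 1, align 1) → ends 17; pad 1 to align 2 for d; d at 18 (size 2, align 2) → ends 20; c at 20 (size 4, align 4) → ends 24; total 24 bytes, alignment 8
vy at 0 (size 4, align 4) → ends 4
target at 4 (size 11, align 1) → ends 15
pad 1 to align 8 for ammo
ammo at 16 (size 24, align 8) → ends 40
within Point: a at 16
16 + 16 = 32

32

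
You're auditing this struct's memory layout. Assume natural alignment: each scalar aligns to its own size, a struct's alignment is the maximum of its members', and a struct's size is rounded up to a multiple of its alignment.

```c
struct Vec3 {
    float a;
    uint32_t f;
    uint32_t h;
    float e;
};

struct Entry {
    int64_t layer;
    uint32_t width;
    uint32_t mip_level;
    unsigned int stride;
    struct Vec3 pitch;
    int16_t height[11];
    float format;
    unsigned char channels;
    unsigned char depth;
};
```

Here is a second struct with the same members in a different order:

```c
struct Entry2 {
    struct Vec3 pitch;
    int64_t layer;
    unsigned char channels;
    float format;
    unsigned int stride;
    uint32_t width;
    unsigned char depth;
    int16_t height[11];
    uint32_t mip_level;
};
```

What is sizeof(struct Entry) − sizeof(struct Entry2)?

0

Vec3: @0: a [4B, align 4] → 4; @4: f [4B, align 4] → 8; @8: h [4B, align 4] → 12; @12: e [4B, align 4] → 16; size 16, align 4
@0: layer [8B, align 8] → 8
@8: width [4B, align 4] → 12
@12: mip_level [4B, align 4] → 16
@16: stride [4B, align 4] → 20
@20: pitch [16B, align 4] → 36
@36: height [22B, align 2] → 58
+2 pad (align 4)
@60: format [4B, align 4] → 64
@64: channels [1B, align 1] → 65
@65: depth [1B, align 1] → 66
+6 tail pad (align 8)
size 72, align 8
— Entry2 —
@0: pitch [16B, align 4] → 16
@16: layer [8B, align 8] → 24
@24: channels [1B, align 1] → 25
+3 pad (align 4)
@28: format [4B, align 4] → 32
@32: stride [4B, align 4] → 36
@36: width [4B, align 4] → 40
@40: depth [1B, align 1] → 41
+1 pad (align 2)
@42: height [22B, align 2] → 64
@64: mip_level [4B, align 4] → 68
+4 tail pad (align 8)
size 72, align 8
72 − 72 = 0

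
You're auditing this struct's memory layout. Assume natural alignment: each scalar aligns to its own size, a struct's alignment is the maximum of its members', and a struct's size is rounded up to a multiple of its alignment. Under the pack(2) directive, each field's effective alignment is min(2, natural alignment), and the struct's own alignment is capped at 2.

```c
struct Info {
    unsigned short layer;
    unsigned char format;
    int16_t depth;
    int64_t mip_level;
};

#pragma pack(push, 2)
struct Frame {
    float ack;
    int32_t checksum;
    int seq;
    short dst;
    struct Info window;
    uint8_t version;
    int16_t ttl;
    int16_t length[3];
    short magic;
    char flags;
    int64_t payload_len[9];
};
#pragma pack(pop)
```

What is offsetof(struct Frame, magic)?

40

Info: @0: layer [2B, align 2] → 2; @2: format [1B, align 1] → 3; +1 pad (align 2); @4: depth [2B, align 2] → 6; +2 pad (align 8); @8: mip_level [8B, align 8] → 16; size 16, align 8
@0: ack [4B, align 2] → 4
@4: checksum [4B, align 2] → 8
@8: seq [4B, align 2] → 12
@12: dst [2B, align 2] → 14
@14: window [16B, align 2] → 30
@30: version [1B, align 1] → 31
+1 pad (align 2)
@32: ttl [2B, align 2] → 34
@34: length [6B, align 2] → 40
@40: magic [2B, align 2] → 42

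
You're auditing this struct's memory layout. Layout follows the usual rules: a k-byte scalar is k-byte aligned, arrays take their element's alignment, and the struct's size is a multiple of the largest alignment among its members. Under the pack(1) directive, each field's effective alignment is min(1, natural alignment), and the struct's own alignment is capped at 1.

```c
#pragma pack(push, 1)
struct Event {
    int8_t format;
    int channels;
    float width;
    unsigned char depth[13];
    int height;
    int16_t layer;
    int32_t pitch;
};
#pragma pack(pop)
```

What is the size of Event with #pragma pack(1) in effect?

format at 0 (size 1, align 1) → ends 1
channels at 1 (size 4, align 1) → ends 5
width at 5 (size 4, align 1) → ends 9
depth at 9 (size 13, align 1) → ends 22
height at 22 (size 4, align 1) → ends 26
layer at 26 (size 2, align 1) → ends 28
pitch at 28 (size 4, align 1) → ends 32
total 32 bytes, alignment 1

32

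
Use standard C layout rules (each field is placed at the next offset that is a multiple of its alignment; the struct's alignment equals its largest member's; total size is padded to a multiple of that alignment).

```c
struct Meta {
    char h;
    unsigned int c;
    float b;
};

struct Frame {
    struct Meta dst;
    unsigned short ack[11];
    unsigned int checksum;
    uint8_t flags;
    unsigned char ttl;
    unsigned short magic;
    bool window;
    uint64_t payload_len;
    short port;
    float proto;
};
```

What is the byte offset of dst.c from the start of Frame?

Meta: @0: h [1B, align 1] → 1; +3 pad (align 4); @4: c [4B, align 4] → 8; @8: b [4B, align 4] → 12; size 12, align 4
@0: dst [12B, align 4] → 12
within Meta: c at 4
0 + 4 = 4

4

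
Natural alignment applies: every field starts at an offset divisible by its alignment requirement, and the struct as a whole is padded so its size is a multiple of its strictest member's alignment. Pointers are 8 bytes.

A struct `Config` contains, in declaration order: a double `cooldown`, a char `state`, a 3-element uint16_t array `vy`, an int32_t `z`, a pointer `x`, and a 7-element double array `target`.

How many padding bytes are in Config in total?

cooldown at 0 (size 8, align 8) → ends 8
state at 8 (size 1, align 1) → ends 9
pad 1 to align 2 for vy
vy at 10 (size 6, align 2) → ends 16
z at 16 (size 4, align 4) → ends 20
pad 4 to align 8 for x
x at 24 (size 8, align 8) → ends 32
target at 32 (size 56, align 8) → ends 88
total 88 bytes, alignment 8
data bytes 83, size 88 → padding 5

5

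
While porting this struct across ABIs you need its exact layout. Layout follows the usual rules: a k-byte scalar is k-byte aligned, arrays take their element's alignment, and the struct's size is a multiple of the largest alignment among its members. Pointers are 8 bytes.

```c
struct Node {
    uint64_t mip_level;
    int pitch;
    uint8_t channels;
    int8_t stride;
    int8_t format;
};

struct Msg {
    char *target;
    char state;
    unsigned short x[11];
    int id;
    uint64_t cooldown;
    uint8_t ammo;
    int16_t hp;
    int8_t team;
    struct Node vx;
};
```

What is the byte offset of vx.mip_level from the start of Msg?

56

Node: @0: mip_level [8B, align 8] → 8; @8: pitch [4B, align 4] → 12; @12: channels [1B, align 1] → 13; @13: stride [1B, align 1] → 14; @14: format [1B, align 1] → 15; +1 tail pad (align 8); size 16, align 8
@0: target [8B, align 8] → 8
@8: state [1B, align 1] → 9
+1 pad (align 2)
@10: x [22B, align 2] → 32
@32: id [4B, align 4] → 36
+4 pad (align 8)
@40: cooldown [8B, align 8] → 48
@48: ammo [1B, align 1] → 49
+1 pad (align 2)
@50: hp [2B, align 2] → 52
@52: team [1B, align 1] → 53
+3 pad (align 8)
@56: vx [16B, align 8] → 72
within Node: mip_level at 0
56 + 0 = 56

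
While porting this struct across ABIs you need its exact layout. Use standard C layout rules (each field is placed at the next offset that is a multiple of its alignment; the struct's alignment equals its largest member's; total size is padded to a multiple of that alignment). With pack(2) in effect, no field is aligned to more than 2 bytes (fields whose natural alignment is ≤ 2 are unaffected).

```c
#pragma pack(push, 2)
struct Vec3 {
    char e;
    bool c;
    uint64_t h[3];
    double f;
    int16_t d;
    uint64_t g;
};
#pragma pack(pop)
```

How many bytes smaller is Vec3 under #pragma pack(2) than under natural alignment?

natural layout:
  e at 0 (size 1, align 1) → ends 1
  c at 1 (size 1, align 1) → ends 2
  pad 6 to align 8 for h
  h at 8 (size 24, align 8) → ends 32
  f at 32 (size 8, align 8) → ends 40
  d at 40 (size 2, align 2) → ends 42
  pad 6 to align 8 for g
  g at 48 (size 8, align 8) → ends 56
  total 56 bytes, alignment 8
packed(2) layout:
  e at 0 (size 1, align 1) → ends 1
  c at 1 (size 1, align 1) → ends 2
  h at 2 (size 24, align 2) → ends 26
  f at 26 (size 8, align 2) → ends 34
  d at 34 (size 2, align 2) → ends 36
  g at 36 (size 8, align 2) → ends 44
  total 44 bytes, alignment 2
56 − 44 = 12

12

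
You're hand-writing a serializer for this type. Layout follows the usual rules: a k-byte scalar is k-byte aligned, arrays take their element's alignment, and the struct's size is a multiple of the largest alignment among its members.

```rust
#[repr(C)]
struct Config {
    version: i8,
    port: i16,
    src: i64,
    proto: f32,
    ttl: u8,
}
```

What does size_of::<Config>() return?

version at 0 (size 1, align 1) → ends 1
pad 1 to align 2 for port
port at 2 (size 2, align 2) → ends 4
pad 4 to align 8 for src
src at 8 (size 8, align 8) → ends 16
proto at 16 (size 4, align 4) → ends 20
ttl at 20 (size 1, align 1) → ends 21
tail pad 3 to reach multiple of 8
total 24 bytes, alignment 8

24 bytes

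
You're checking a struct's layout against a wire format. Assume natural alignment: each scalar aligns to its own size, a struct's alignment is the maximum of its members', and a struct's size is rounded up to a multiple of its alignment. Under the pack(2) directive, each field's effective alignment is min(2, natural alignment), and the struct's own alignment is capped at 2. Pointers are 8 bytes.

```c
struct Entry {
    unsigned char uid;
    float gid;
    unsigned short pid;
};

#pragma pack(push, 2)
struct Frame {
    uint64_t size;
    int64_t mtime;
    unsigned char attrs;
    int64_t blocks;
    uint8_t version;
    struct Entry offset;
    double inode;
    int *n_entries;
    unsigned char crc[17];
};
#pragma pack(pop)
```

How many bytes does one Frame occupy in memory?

Entry: 0..1  uid  (1B, 1-aligned); 1..4  -- padding (3B); 4..8  gid  (4B, 4-aligned); 8..10  pid  (2B, 2-aligned); 10..12  -- tail padding (2B); sizeof = 12, alignof = 4
0..8  size  (8B, 2-aligned)
8..16  mtime  (8B, 2-aligned)
16..17  attrs  (1B, 1-aligned)
17..18  -- padding (1B)
18..26  blocks  (8B, 2-aligned)
26..27  version  (1B, 1-aligned)
27..28  -- padding (1B)
28..40  offset  (12B, 2-aligned)
40..48  inode  (8B, 2-aligned)
48..56  n_entries  (8B, 2-aligned)
56..73  crc  (17B, 1-aligned)
73..74  -- tail padding (1B)
sizeof = 74, alignof = 2

74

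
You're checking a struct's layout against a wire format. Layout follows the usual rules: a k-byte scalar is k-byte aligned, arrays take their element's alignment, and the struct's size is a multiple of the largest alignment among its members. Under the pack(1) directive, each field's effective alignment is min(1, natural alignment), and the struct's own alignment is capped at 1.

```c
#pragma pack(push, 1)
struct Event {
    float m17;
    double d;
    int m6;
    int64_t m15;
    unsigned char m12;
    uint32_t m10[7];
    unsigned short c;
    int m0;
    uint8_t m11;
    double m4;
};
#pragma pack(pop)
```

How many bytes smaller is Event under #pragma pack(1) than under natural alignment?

20

natural layout:
  0..4  m17  (4B, 4-aligned)
  4..8  -- padding (4B)
  8..16  d  (8B, 8-aligned)
  16..20  m6  (4B, 4-aligned)
  20..24  -- padding (4B)
  24..32  m15  (8B, 8-aligned)
  32..33  m12  (1B, 1-aligned)
  33..36  -- padding (3B)
  36..64  m10  (28B, 4-aligned)
  64..66  c  (2B, 2-aligned)
  66..68  -- padding (2B)
  68..72  m0  (4B, 4-aligned)
  72..73  m11  (1B, 1-aligned)
  73..80  -- padding (7B)
  80..88  m4  (8B, 8-aligned)
  sizeof = 88, alignof = 8
packed(1) layout:
  0..4  m17  (4B, 1-aligned)
  4..12  d  (8B, 1-aligned)
  12..16  m6  (4B, 1-aligned)
  16..24  m15  (8B, 1-aligned)
  24..25  m12  (1B, 1-aligned)
  25..53  m10  (28B, 1-aligned)
  53..55  c  (2B, 1-aligned)
  55..59  m0  (4B, 1-aligned)
  59..60  m11  (1B, 1-aligned)
  60..68  m4  (8B, 1-aligned)
  sizeof = 68, alignof = 1
88 − 68 = 20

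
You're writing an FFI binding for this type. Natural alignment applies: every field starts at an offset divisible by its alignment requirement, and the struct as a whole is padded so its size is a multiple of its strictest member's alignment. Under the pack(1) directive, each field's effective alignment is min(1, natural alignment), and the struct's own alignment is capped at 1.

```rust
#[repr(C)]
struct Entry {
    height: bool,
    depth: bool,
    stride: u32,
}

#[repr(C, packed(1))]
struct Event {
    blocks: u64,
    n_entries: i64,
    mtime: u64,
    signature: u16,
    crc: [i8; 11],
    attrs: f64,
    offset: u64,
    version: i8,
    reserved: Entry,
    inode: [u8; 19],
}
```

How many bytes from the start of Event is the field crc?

Entry: height at 0 (size 1, align 1) → ends 1; depth at 1 (size 1, align 1) → ends 2; pad 2 to align 4 for stride; stride at 4 (size 4, align 4) → ends 8; total 8 bytes, alignment 4
blocks at 0 (size 8, align 1) → ends 8
n_entries at 8 (size 8, align 1) → ends 16
mtime at 16 (size 8, align 1) → ends 24
signature at 24 (size 2, align 1) → ends 26
crc at 26 (size 11, align 1) → ends 37

26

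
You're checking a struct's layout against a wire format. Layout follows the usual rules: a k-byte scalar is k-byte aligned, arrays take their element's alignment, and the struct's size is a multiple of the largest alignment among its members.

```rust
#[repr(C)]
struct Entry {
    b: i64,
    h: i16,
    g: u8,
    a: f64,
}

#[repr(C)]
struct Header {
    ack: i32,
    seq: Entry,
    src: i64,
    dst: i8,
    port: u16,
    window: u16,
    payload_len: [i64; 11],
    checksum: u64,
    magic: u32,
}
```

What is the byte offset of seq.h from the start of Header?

16

Entry: 0..8  b  (8B, 8-aligned); 8..10  h  (2B, 2-aligned); 10..11  g  (1B, 1-aligned); 11..16  -- padding (5B); 16..24  a  (8B, 8-aligned); sizeof = 24, alignof = 8
0..4  ack  (4B, 4-aligned)
4..8  -- padding (4B)
8..32  seq  (24B, 8-aligned)
within Entry: h at 8
8 + 8 = 16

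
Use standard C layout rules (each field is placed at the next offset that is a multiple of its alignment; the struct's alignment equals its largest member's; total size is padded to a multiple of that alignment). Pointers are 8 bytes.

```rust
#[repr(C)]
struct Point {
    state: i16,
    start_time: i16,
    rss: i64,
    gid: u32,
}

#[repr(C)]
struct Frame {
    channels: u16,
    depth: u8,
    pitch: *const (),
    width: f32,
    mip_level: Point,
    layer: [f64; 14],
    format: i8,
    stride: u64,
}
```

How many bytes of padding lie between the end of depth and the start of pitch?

5

Point: @0: state [2B, align 2] → 2; @2: start_time [2B, align 2] → 4; +4 pad (align 8); @8: rss [8B, align 8] → 16; @16: gid [4B, align 4] → 20; +4 tail pad (align 8); size 24, align 8
@0: channels [2B, align 2] → 2
@2: depth [1B, align 1] → 3
+5 pad (align 8)
@8: pitch [8B, align 8] → 16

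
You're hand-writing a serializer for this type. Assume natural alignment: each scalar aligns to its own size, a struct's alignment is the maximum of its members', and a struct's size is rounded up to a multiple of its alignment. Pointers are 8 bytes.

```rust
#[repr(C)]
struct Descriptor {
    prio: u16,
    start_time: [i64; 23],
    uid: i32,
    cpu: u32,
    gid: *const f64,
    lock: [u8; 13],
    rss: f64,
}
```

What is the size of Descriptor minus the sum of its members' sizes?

0..2  prio  (2B, 2-aligned)
2..8  -- padding (6B)
8..192  start_time  (184B, 8-aligned)
192..196  uid  (4B, 4-aligned)
196..200  cpu  (4B, 4-aligned)
200..208  gid  (8B, 8-aligned)
208..221  lock  (13B, 1-aligned)
221..224  -- padding (3B)
224..232  rss  (8B, 8-aligned)
sizeof = 232, alignof = 8
data bytes 223, size 232 → padding 9

9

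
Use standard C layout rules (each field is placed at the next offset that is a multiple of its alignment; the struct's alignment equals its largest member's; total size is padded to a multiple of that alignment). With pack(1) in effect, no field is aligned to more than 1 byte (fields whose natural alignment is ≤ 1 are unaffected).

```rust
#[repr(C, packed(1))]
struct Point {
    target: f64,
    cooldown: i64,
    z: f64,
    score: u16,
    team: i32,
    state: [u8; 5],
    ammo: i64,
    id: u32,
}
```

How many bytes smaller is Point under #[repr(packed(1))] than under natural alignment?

9

natural layout:
  0..8  target  (8B, 8-aligned)
  8..16  cooldown  (8B, 8-aligned)
  16..24  z  (8B, 8-aligned)
  24..26  score  (2B, 2-aligned)
  26..28  -- padding (2B)
  28..32  team  (4B, 4-aligned)
  32..37  state  (5B, 1-aligned)
  37..40  -- padding (3B)
  40..48  ammo  (8B, 8-aligned)
  48..52  id  (4B, 4-aligned)
  52..56  -- tail padding (4B)
  sizeof = 56, alignof = 8
packed(1) layout:
  0..8  target  (8B, 1-aligned)
  8..16  cooldown  (8B, 1-aligned)
  16..24  z  (8B, 1-aligned)
  24..26  score  (2B, 1-aligned)
  26..30  team  (4B, 1-aligned)
  30..35  state  (5B, 1-aligned)
  35..43  ammo  (8B, 1-aligned)
  43..47  id  (4B, 1-aligned)
  sizeof = 47, alignof = 1
56 − 47 = 9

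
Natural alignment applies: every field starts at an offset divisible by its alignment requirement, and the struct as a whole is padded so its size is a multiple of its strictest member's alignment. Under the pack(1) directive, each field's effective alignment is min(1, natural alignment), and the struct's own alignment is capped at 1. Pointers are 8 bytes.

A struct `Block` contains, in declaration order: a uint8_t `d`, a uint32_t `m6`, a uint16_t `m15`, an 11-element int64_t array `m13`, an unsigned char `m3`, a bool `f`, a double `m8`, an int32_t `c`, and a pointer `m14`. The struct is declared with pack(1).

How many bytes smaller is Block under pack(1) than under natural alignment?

natural layout:
  d at 0 (size 1, align 1) → ends 1
  pad 3 to align 4 for m6
  m6 at 4 (size 4, align 4) → ends 8
  m15 at 8 (size 2, align 2) → ends 10
  pad 6 to align 8 for m13
  m13 at 16 (size 88, align 8) → ends 104
  m3 at 104 (size 1, align 1) → ends 105
  f at 105 (size 1, align 1) → ends 106
  pad 6 to align 8 for m8
  m8 at 112 (size 8, align 8) → ends 120
  c at 120 (size 4, align 4) → ends 124
  pad 4 to align 8 for m14
  m14 at 128 (size 8, align 8) → ends 136
  total 136 bytes, alignment 8
packed(1) layout:
  d at 0 (size 1, align 1) → ends 1
  m6 at 1 (size 4, align 1) → ends 5
  m15 at 5 (size 2, align 1) → ends 7
  m13 at 7 (size 88, align 1) → ends 95
  m3 at 95 (size 1, align 1) → ends 96
  f at 96 (size 1, align 1) → ends 97
  m8 at 97 (size 8, align 1) → ends 105
  c at 105 (size 4, align 1) → ends 109
  m14 at 109 (size 8, align 1) → ends 117
  total 117 bytes, alignment 1
136 − 117 = 19

19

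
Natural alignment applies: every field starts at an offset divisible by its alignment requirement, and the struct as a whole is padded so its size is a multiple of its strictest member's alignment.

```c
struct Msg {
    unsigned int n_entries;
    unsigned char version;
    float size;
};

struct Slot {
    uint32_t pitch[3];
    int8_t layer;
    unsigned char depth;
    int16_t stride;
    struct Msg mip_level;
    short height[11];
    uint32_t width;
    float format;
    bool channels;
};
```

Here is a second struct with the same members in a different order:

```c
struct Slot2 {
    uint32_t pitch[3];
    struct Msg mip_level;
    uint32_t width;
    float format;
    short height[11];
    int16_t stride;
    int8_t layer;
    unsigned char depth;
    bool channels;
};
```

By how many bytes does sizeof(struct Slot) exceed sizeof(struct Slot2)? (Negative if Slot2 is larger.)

Msg: 0..4  n_entries  (4B, 4-aligned); 4..5  version  (1B, 1-aligned); 5..8  -- padding (3B); 8..12  size  (4B, 4-aligned); sizeof = 12, alignof = 4
0..12  pitch  (12B, 4-aligned)
12..13  layer  (1B, 1-aligned)
13..14  depth  (1B, 1-aligned)
14..16  stride  (2B, 2-aligned)
16..28  mip_level  (12B, 4-aligned)
28..50  height  (22B, 2-aligned)
50..52  -- padding (2B)
52..56  width  (4B, 4-aligned)
56..60  format  (4B, 4-aligned)
60..61  channels  (1B, 1-aligned)
61..64  -- tail padding (3B)
sizeof = 64, alignof = 4
— Slot2 —
0..12  pitch  (12B, 4-aligned)
12..24  mip_level  (12B, 4-aligned)
24..28  width  (4B, 4-aligned)
28..32  format  (4B, 4-aligned)
32..54  height  (22B, 2-aligned)
54..56  stride  (2B, 2-aligned)
56..57  layer  (1B, 1-aligned)
57..58  depth  (1B, 1-aligned)
58..59  channels  (1B, 1-aligned)
59..60  -- tail padding (1B)
sizeof = 60, alignof = 4
64 − 60 = 4

4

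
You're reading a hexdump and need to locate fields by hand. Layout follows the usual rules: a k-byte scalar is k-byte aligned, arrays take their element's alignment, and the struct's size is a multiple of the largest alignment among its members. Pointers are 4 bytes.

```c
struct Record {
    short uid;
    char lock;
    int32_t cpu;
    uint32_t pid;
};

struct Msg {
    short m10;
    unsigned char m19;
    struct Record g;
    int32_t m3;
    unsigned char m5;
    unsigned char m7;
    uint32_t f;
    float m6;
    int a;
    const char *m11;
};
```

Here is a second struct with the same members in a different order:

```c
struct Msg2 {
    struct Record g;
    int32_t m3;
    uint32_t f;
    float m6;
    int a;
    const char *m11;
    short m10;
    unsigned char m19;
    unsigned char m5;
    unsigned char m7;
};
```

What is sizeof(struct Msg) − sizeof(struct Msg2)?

0

Record: @0: uid [2B, align 2] → 2; @2: lock [1B, align 1] → 3; +1 pad (align 4); @4: cpu [4B, align 4] → 8; @8: pid [4B, align 4] → 12; size 12, align 4
@0: m10 [2B, align 2] → 2
@2: m19 [1B, align 1] → 3
+1 pad (align 4)
@4: g [12B, align 4] → 16
@16: m3 [4B, align 4] → 20
@20: m5 [1B, align 1] → 21
@21: m7 [1B, align 1] → 22
+2 pad (align 4)
@24: f [4B, align 4] → 28
@28: m6 [4B, align 4] → 32
@32: a [4B, align 4] → 36
@36: m11 [4B, align 4] → 40
size 40, align 4
— Msg2 —
@0: g [12B, align 4] → 12
@12: m3 [4B, align 4] → 16
@16: f [4B, align 4] → 20
@20: m6 [4B, align 4] → 24
@24: a [4B, align 4] → 28
@28: m11 [4B, align 4] → 32
@32: m10 [2B, align 2] → 34
@34: m19 [1B, align 1] → 35
@35: m5 [1B, align 1] → 36
@36: m7 [1B, align 1] → 37
+3 tail pad (align 4)
size 40, align 4
40 − 40 = 0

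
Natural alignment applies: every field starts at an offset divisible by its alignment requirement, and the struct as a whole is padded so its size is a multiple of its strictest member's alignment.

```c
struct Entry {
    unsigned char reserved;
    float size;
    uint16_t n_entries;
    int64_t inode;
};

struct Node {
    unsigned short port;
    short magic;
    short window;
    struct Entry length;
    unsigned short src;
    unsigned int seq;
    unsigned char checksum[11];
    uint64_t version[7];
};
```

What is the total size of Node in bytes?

112 bytes

Entry: reserved at 0 (size 1, align 1) → ends 1; pad 3 to align 4 for size; size at 4 (size 4, align 4) → ends 8; n_entries at 8 (size 2, align 2) → ends 10; pad 6 to align 8 for inode; inode at 16 (size 8, align 8) → ends 24; total 24 bytes, alignment 8
port at 0 (size 2, align 2) → ends 2
magic at 2 (size 2, align 2) → ends 4
window at 4 (size 2, align 2) → ends 6
pad 2 to align 8 for length
length at 8 (size 24, align 8) → ends 32
src at 32 (size 2, align 2) → ends 34
pad 2 to align 4 for seq
seq at 36 (size 4, align 4) → ends 40
checksum at 40 (size 11, align 1) → ends 51
pad 5 to align 8 for version
version at 56 (size 56, align 8) → ends 112
total 112 bytes, alignment 8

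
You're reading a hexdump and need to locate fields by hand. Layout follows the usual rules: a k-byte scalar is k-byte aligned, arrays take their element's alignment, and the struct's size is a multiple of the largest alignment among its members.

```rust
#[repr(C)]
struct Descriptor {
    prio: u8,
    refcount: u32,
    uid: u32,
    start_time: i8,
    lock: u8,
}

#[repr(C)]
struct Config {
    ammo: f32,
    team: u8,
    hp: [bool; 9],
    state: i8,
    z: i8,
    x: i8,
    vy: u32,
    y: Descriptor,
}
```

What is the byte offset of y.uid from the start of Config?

32

Descriptor: 0..1  prio  (1B, 1-aligned); 1..4  -- padding (3B); 4..8  refcount  (4B, 4-aligned); 8..12  uid  (4B, 4-aligned); 12..13  start_time  (1B, 1-aligned); 13..14  lock  (1B, 1-aligned); 14..16  -- tail padding (2B); sizeof = 16, alignof = 4
0..4  ammo  (4B, 4-aligned)
4..5  team  (1B, 1-aligned)
5..14  hp  (9B, 1-aligned)
14..15  state  (1B, 1-aligned)
15..16  z  (1B, 1-aligned)
16..17  x  (1B, 1-aligned)
17..20  -- padding (3B)
20..24  vy  (4B, 4-aligned)
24..40  y  (16B, 4-aligned)
within Descriptor: uid at 8
24 + 8 = 32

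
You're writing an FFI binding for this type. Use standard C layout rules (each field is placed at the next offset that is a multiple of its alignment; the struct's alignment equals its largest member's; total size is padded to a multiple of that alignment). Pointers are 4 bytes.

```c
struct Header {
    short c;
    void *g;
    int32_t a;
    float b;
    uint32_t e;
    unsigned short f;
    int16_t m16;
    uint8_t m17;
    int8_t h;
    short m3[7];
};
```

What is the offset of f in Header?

0..2  c  (2B, 2-aligned)
2..4  -- padding (2B)
4..8  g  (4B, 4-aligned)
8..12  a  (4B, 4-aligned)
12..16  b  (4B, 4-aligned)
16..20  e  (4B, 4-aligned)
20..22  f  (2B, 2-aligned)

20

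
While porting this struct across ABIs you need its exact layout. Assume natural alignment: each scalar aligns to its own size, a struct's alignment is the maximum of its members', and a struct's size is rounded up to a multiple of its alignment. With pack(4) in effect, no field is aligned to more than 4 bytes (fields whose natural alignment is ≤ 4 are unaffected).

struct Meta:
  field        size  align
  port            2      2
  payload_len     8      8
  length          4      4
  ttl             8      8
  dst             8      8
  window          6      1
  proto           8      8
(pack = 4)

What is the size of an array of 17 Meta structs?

816

0..2  port  (2B, 2-aligned)
2..4  -- padding (2B)
4..12  payload_len  (8B, 4-aligned)
12..16  length  (4B, 4-aligned)
16..24  ttl  (8B, 4-aligned)
24..32  dst  (8B, 4-aligned)
32..38  window  (6B, 1-aligned)
38..40  -- padding (2B)
40..48  proto  (8B, 4-aligned)
sizeof = 48, alignof = 4
array of 17: 17 × 48 = 816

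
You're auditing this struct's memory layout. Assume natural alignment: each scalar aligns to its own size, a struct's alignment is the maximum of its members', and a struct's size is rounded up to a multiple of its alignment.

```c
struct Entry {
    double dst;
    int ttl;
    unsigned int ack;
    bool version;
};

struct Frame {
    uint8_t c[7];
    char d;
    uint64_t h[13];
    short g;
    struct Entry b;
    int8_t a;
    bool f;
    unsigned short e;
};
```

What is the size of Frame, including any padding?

152 bytes

Entry: dst at 0 (size 8, align 8) → ends 8; ttl at 8 (size 4, align 4) → ends 12; ack at 12 (size 4, align 4) → ends 16; version at 16 (size 1, align 1) → ends 17; tail pad 7 to reach multiple of 8; total 24 bytes, alignment 8
c at 0 (size 7, align 1) → ends 7
d at 7 (size 1, align 1) → ends 8
h at 8 (size 104, align 8) → ends 112
g at 112 (size 2, align 2) → ends 114
pad 6 to align 8 for b
b at 120 (size 24, align 8) → ends 144
a at 144 (size 1, align 1) → ends 145
f at 145 (size 1, align 1) → ends 146
e at 146 (size 2, align 2) → ends 148
tail pad 4 to reach multiple of 8
total 152 bytes, alignment 8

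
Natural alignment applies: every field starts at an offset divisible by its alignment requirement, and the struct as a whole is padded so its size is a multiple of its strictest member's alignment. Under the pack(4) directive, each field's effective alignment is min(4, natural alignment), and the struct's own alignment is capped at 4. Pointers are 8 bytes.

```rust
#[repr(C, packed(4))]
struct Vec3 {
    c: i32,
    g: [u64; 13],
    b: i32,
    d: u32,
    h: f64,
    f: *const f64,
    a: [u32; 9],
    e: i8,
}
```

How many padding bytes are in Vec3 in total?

3

@0: c [4B, align 4] → 4
@4: g [104B, align 4] → 108
@108: b [4B, align 4] → 112
@112: d [4B, align 4] → 116
@116: h [8B, align 4] → 124
@124: f [8B, align 4] → 132
@132: a [36B, align 4] → 168
@168: e [1B, align 1] → 169
+3 tail pad (align 4)
size 172, align 4
data bytes 169, size 172 → padding 3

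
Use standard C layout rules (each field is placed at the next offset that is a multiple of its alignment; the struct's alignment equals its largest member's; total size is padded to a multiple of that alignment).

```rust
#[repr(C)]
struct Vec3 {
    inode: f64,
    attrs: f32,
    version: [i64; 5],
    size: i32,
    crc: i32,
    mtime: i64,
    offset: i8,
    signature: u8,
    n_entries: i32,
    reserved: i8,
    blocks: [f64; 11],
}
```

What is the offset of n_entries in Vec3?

inode at 0 (size 8, align 8) → ends 8
attrs at 8 (size 4, align 4) → ends 12
pad 4 to align 8 for version
version at 16 (size 40, align 8) → ends 56
size at 56 (size 4, align 4) → ends 60
crc at 60 (size 4, align 4) → ends 64
mtime at 64 (size 8, align 8) → ends 72
offset at 72 (size 1, align 1) → ends 73
signature at 73 (size 1, align 1) → ends 74
pad 2 to align 4 for n_entries
n_entries at 76 (size 4, align 4) → ends 80

76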